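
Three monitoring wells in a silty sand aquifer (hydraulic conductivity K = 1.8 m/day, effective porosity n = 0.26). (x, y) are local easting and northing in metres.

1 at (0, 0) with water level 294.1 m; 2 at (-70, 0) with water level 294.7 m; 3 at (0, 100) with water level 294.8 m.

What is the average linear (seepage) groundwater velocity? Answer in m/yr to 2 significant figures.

28 m/yr

∂h/∂x = (294.7 − 294.1) / (-70 − 0) = -0.008571
∂h/∂y = (294.8 − 294.1) / (100 − 0) = +0.007000
|∇h| = √(-0.008571² + 0.007000²) = 0.01107
Seepage velocity v = K·i/n = 1.8 × 0.01107 / 0.26 = 0.07664 m/day = 27.99 m/yr.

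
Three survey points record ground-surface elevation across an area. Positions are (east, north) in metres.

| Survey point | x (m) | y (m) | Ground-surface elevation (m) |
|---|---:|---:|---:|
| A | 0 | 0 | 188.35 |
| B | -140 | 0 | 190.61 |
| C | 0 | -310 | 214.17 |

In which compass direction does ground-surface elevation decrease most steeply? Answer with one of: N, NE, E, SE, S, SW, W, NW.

∂z/∂x = (190.61 − 188.35) / (-140 − 0) = -0.01614
∂z/∂y = (214.17 − 188.35) / (-310 − 0) = -0.08329
Steepest decrease is along −∇f = (+0.01614 E, +0.08329 N) → north.

N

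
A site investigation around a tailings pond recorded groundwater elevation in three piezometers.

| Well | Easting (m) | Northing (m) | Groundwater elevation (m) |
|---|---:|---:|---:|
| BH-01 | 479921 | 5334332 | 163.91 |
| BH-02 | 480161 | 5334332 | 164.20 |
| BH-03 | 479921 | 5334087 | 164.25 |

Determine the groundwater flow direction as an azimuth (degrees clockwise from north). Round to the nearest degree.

319°

∂h/∂x = (164.20 − 163.91) / (480161 − 479921) = +0.001208
∂h/∂y = (164.25 − 163.91) / (5334087 − 5334332) = -0.001388
Flow direction (−∇h) has components (-0.001208 E, +0.001388 N).
Azimuth = atan2(E, N) = atan2(-0.001208, +0.001388) = 319.0° ≈ 319°.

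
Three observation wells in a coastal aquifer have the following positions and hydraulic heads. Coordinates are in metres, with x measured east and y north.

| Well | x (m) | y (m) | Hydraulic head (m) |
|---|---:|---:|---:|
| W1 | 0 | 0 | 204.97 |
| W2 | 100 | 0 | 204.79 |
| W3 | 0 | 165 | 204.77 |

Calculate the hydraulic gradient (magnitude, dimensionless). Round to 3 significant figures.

0.00217

∂h/∂x = (204.79 − 204.97) / (100 − 0) = -0.001800
∂h/∂y = (204.77 − 204.97) / (165 − 0) = -0.001212
|∇h| = √(-0.001800² + -0.001212²) = 0.00217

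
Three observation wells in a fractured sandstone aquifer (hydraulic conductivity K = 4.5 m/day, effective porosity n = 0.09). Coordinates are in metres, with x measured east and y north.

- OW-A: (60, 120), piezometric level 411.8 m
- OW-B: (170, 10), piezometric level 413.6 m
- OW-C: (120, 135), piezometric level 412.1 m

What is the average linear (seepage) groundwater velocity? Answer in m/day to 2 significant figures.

With h = a·x + b·y + c and OW-A as origin, the differences give:
  110·a + (-110)·b = +1.8
  60·a + 15·b = +0.3
Eliminate b (×15 and ×(-110), subtract): 8250·a = 60.00 → a = ∂h/∂x = +0.007273
Back-substitute: b = ∂h/∂y = -0.009091.
|∇h| = √(0.007273² + -0.009091²) = 0.01164
Seepage velocity v = K·i/n = 4.5 × 0.01164 / 0.09 = 0.582 m/day.

0.58 m/day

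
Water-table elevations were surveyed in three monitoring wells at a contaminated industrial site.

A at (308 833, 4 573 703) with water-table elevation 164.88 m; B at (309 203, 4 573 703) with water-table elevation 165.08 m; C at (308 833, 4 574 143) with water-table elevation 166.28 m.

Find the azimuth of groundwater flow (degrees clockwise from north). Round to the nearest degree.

190°

∂h/∂x = (165.08 − 164.88) / (309203 − 308833) = +0.0005405
∂h/∂y = (166.28 − 164.88) / (4574143 − 4573703) = +0.003182
Flow direction (−∇h) has components (-0.0005405 E, -0.003182 N).
Azimuth = atan2(E, N) = atan2(-0.0005405, -0.003182) = 189.6° ≈ 190°.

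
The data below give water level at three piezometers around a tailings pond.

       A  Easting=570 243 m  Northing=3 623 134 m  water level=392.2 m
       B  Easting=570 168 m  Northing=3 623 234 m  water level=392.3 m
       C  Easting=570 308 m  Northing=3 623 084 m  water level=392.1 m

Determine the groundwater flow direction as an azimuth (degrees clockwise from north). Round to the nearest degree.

079°

Taking A as reference: B−A = (-75, 100, +0.1); C−A = (65, -50, -0.1).
Determinant of the coordinate differences = (-75)·(-50) − 65·100 = -2750.
∂h/∂x = [(+0.1)·(-50) − (-0.1)·100] / -2750 = -0.001818
∂h/∂y = [(-75)·(-0.1) − 65·(+0.1)] / -2750 = -0.0003636
Flow direction (−∇h) has components (+0.001818 E, +0.0003636 N).
Azimuth = atan2(E, N) = atan2(+0.001818, +0.0003636) = 78.7° ≈ 079°.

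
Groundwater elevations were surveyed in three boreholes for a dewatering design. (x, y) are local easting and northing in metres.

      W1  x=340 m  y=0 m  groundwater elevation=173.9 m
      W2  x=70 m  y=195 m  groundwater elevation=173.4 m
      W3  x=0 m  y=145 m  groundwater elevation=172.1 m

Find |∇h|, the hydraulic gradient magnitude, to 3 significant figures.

0.0155

With h = a·x + b·y + c and W1 as origin, the differences give:
  (-270)·a + 195·b = -0.5
  (-340)·a + 145·b = -1.8
Eliminate b (×145 and ×195, subtract): 27150·a = 278.50 → a = ∂h/∂x = +0.01026
Back-substitute: b = ∂h/∂y = +0.01164.
|∇h| = √(0.01026² + 0.01164²) = 0.01552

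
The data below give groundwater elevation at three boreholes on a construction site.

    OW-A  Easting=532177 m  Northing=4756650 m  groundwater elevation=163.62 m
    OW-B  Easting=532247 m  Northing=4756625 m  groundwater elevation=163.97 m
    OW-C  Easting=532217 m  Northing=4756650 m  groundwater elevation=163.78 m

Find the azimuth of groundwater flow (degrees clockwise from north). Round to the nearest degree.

Three-point gradient (reference OW-A): Δ to OW-B = (70, -25, +0.35), Δ to OW-C = (40, 0, +0.16).
∂h/∂x = +0.004000, ∂h/∂y = -0.002800 (det = 1000).
Flow direction (−∇h) has components (-0.004000 E, +0.002800 N).
Azimuth = atan2(E, N) = atan2(-0.004000, +0.002800) = 305.0° ≈ 305°.

305°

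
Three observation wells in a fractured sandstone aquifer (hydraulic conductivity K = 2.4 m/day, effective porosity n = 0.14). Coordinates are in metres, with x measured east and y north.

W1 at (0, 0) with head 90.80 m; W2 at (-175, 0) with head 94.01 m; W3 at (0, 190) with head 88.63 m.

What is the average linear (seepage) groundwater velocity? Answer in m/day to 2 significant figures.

0.37 m/day

∂h/∂x = (94.01 − 90.80) / (-175 − 0) = -0.01834
∂h/∂y = (88.63 − 90.80) / (190 − 0) = -0.01142
|∇h| = √(-0.01834² + -0.01142²) = 0.0216
Seepage velocity v = K·i/n = 2.4 × 0.0216 / 0.14 = 0.3703 m/day.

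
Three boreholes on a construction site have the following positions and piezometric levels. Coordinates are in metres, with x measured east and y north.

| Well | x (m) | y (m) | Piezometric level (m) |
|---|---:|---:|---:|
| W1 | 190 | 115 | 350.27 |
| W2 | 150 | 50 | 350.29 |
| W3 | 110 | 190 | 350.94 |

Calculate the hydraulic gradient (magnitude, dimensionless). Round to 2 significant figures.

Differences from W1: to W2 (Δx, Δy, Δh) = (-40, -65, +0.02); to W3 = (-80, 75, +0.67).
Solve a·Δx + b·Δy = Δh: det = (-40)·75 − (-80)·(-65) = -8200.
∂h/∂x = [(+0.02)·75 − (+0.67)·(-65)] / -8200 = -0.005494
∂h/∂y = [(-40)·(+0.67) − (-80)·(+0.02)] / -8200 = +0.003073
|∇h| = √(-0.005494² + 0.003073²) = 0.006295

0.0063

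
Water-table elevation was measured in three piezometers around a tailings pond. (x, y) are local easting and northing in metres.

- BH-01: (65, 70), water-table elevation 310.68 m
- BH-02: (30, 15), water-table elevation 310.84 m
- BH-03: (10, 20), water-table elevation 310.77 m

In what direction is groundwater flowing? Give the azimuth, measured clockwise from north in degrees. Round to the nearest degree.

332°

Differences from BH-01: to BH-02 (Δx, Δy, Δh) = (-35, -55, +0.16); to BH-03 = (-55, -50, +0.09).
Determinant of the coordinate differences = (-35)·(-50) − (-55)·(-55) = -1275.
∂h/∂x = [(+0.16)·(-50) − (+0.09)·(-55)] / -1275 = +0.002392
∂h/∂y = [(-35)·(+0.09) − (-55)·(+0.16)] / -1275 = -0.004431
Flow direction (−∇h) has components (-0.002392 E, +0.004431 N).
Azimuth = atan2(E, N) = atan2(-0.002392, +0.004431) = 331.6° ≈ 332°.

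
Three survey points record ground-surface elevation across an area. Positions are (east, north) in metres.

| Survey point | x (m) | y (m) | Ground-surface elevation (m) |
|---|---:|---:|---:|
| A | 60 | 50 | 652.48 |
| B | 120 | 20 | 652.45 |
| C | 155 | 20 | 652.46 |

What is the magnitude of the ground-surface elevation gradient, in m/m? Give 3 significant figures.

Differences from A: to B (Δx, Δy, Δh) = (60, -30, -0.03); to C = (95, -30, -0.02).
Solve a·Δx + b·Δy = Δz: det = 60·(-30) − 95·(-30) = 1050.
∂z/∂x = [(-0.03)·(-30) − (-0.02)·(-30)] / 1050 = +0.0002857
∂z/∂y = [60·(-0.02) − 95·(-0.03)] / 1050 = +0.001571
|∇f| = √(0.0002857² + 0.001571²) = 0.001597 m/m

0.00160 m/m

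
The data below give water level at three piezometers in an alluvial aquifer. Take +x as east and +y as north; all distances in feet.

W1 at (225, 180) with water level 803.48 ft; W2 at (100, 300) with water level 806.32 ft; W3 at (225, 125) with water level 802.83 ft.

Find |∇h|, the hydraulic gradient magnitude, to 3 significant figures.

0.0164

Three-point gradient (reference W1): Δ to W2 = (-125, 120, +2.84), Δ to W3 = (0, -55, -0.65).
∂h/∂x = -0.01137, ∂h/∂y = +0.01182 (det = 6875).
|∇h| = √(-0.01137² + 0.01182²) = 0.0164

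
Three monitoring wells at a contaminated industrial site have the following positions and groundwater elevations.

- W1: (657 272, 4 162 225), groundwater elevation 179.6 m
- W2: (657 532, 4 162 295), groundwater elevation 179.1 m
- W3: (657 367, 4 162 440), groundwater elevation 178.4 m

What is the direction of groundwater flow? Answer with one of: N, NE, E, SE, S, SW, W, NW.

Taking W1 as reference: W2−W1 = (260, 70, -0.5); W3−W1 = (95, 215, -1.2).
Determinant of the coordinate differences = 260·215 − 95·70 = 49250.
∂h/∂x = [(-0.5)·215 − (-1.2)·70] / 49250 = -0.0004772
∂h/∂y = [260·(-1.2) − 95·(-0.5)] / 49250 = -0.005371
Flow = −∇h = (+0.0004772 east, +0.005371 north), which points north.

N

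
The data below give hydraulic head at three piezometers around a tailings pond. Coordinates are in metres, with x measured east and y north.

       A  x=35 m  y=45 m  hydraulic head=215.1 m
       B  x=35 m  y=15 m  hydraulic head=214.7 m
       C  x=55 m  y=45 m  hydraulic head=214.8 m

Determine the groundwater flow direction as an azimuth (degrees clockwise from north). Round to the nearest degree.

132°

Taking A as reference: B−A = (0, -30, -0.4); C−A = (20, 0, -0.3).
Determinant of the coordinate differences = 0·0 − 20·(-30) = 600.
∂h/∂x = [(-0.4)·0 − (-0.3)·(-30)] / 600 = -0.01500
∂h/∂y = [0·(-0.3) − 20·(-0.4)] / 600 = +0.01333
Flow direction (−∇h) has components (+0.01500 E, -0.01333 N).
Azimuth = atan2(E, N) = atan2(+0.01500, -0.01333) = 131.6° ≈ 132°.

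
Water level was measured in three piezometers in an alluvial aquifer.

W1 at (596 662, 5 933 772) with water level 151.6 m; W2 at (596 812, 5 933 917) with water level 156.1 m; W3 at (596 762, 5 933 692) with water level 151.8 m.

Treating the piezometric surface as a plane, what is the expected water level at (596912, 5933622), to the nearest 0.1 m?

152.9 m

Differences from W1: to W2 (Δx, Δy, Δh) = (150, 145, +4.5); to W3 = (100, -80, +0.2).
Solve a·Δx + b·Δy = Δh: det = 150·(-80) − 100·145 = -26500.
∂h/∂x = [(+4.5)·(-80) − (+0.2)·145] / -26500 = +0.01468
∂h/∂y = [150·(+0.2) − 100·(+4.5)] / -26500 = +0.01585
h(596912, 5933622) = 151.6 + (+0.01468)·(250) + (+0.01585)·(-150) = 151.6 +3.670 -2.377 = 152.892 m.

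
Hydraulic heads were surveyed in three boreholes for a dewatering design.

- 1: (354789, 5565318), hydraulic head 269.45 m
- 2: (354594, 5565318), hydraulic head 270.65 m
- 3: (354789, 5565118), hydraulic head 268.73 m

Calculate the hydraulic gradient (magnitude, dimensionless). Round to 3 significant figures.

0.00713

∂h/∂x = (270.65 − 269.45) / (354594 − 354789) = -0.006154
∂h/∂y = (268.73 − 269.45) / (5565118 − 5565318) = +0.003600
|∇h| = √(-0.006154² + 0.003600²) = 0.00713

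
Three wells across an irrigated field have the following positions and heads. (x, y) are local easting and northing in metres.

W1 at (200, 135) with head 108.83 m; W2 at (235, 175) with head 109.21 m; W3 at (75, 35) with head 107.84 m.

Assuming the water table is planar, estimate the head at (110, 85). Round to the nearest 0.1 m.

108.3 m

Taking W1 as reference: W2−W1 = (35, 40, +0.38); W3−W1 = (-125, -100, -0.99).
Solve a·Δx + b·Δy = Δh: det = 35·(-100) − (-125)·40 = 1500.
∂h/∂x = [(+0.38)·(-100) − (-0.99)·40] / 1500 = +0.001067
∂h/∂y = [35·(-0.99) − (-125)·(+0.38)] / 1500 = +0.008567
h(110, 85) = 108.83 + (+0.001067)·(-90) + (+0.008567)·(-50) = 108.83 -0.096 -0.428 = 108.306 m.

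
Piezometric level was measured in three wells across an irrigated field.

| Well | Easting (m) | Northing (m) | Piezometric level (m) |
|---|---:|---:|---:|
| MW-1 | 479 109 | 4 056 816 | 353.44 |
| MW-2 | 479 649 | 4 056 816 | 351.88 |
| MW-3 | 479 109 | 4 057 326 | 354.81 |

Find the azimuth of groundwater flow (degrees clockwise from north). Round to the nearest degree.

∂h/∂x = (351.88 − 353.44) / (479649 − 479109) = -0.002889
∂h/∂y = (354.81 − 353.44) / (4057326 − 4056816) = +0.002686
Flow direction (−∇h) has components (+0.002889 E, -0.002686 N).
Azimuth = atan2(E, N) = atan2(+0.002889, -0.002686) = 132.9° ≈ 133°.

133°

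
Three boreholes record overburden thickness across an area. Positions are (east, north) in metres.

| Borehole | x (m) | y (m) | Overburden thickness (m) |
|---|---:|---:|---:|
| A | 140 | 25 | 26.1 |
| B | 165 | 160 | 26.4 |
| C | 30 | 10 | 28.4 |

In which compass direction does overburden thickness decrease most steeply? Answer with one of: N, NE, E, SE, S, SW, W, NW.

Three-point gradient (reference A): Δ to B = (25, 135, +0.3), Δ to C = (-110, -15, +2.3).
∂d/∂x = -0.02176, ∂d/∂y = +0.006252 (det = 14475).
Steepest decrease is along −∇f = (+0.02176 E, -0.006252 N) → east.

E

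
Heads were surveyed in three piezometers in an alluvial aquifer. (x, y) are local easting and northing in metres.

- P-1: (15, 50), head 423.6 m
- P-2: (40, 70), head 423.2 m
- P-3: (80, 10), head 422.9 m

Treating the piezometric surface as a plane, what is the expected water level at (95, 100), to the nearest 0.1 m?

Three-point gradient (reference P-1): Δ to P-2 = (25, 20, -0.4), Δ to P-3 = (65, -40, -0.7).
∂h/∂x = -0.01304, ∂h/∂y = -0.003696 (det = -2300).
h(95, 100) = 423.6 + (-0.01304)·(80) + (-0.003696)·(50) = 423.6 -1.043 -0.185 = 422.372 m.

422.4 m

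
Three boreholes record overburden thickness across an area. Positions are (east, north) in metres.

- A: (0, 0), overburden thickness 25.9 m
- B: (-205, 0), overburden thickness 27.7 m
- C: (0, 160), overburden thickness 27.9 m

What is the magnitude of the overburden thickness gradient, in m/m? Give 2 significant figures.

∂d/∂x = (27.7 − 25.9) / (-205 − 0) = -0.008780
∂d/∂y = (27.9 − 25.9) / (160 − 0) = +0.01250
|∇f| = √(-0.008780² + 0.01250²) = 0.01528 m/m

0.015 m/m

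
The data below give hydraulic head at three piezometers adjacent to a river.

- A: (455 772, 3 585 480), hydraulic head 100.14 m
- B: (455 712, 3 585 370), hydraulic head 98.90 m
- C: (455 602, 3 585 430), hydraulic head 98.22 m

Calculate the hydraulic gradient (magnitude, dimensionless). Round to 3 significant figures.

0.0113

Differences from A: to B (Δx, Δy, Δh) = (-60, -110, -1.24); to C = (-170, -50, -1.92).
Determinant of the coordinate differences = (-60)·(-50) − (-170)·(-110) = -15700.
∂h/∂x = [(-1.24)·(-50) − (-1.92)·(-110)] / -15700 = +0.009503
∂h/∂y = [(-60)·(-1.92) − (-170)·(-1.24)] / -15700 = +0.006089
|∇h| = √(0.009503² + 0.006089²) = 0.01129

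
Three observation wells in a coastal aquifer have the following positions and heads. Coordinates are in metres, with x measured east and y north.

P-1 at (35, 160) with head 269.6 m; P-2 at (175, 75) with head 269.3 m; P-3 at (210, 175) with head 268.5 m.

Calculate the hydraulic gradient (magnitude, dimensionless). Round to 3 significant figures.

0.00831

With h = a·x + b·y + c and P-1 as origin, the differences give:
  140·a + (-85)·b = -0.3
  175·a + 15·b = -1.1
Eliminate b (×15 and ×(-85), subtract): 16975·a = -98.00 → a = ∂h/∂x = -0.005773
Back-substitute: b = ∂h/∂y = -0.005979.
|∇h| = √(-0.005773² + -0.005979²) = 0.008311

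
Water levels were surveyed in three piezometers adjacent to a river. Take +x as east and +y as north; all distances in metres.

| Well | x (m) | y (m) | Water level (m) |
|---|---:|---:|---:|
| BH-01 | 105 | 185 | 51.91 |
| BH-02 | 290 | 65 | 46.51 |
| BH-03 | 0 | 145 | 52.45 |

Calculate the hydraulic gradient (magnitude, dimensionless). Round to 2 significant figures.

0.027

Three-point gradient (reference BH-01): Δ to BH-02 = (185, -120, -5.40), Δ to BH-03 = (-105, -40, +0.54).
∂h/∂x = -0.01404, ∂h/∂y = +0.02335 (det = -20000).
|∇h| = √(-0.01404² + 0.02335²) = 0.02725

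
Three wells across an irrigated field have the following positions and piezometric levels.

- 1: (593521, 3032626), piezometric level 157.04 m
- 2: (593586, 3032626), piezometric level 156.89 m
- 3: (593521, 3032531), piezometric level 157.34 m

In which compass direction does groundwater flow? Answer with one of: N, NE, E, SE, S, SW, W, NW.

∂h/∂x = (156.89 − 157.04) / (593586 − 593521) = -0.002308
∂h/∂y = (157.34 − 157.04) / (3032531 − 3032626) = -0.003158
Flow = −∇h = (+0.002308 east, +0.003158 north), which points northeast.

NE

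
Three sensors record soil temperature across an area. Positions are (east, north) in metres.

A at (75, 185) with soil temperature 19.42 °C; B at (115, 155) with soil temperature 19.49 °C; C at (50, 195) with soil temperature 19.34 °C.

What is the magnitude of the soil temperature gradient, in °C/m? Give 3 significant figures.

Differences from A: to B (Δx, Δy, Δh) = (40, -30, +0.07); to C = (-25, 10, -0.08).
Solve a·Δx + b·Δy = ΔT: det = 40·10 − (-25)·(-30) = -350.
∂T/∂x = [(+0.07)·10 − (-0.08)·(-30)] / -350 = +0.004857
∂T/∂y = [40·(-0.08) − (-25)·(+0.07)] / -350 = +0.004143
|∇f| = √(0.004857² + 0.004143²) = 0.006384 °C/m

0.00638 °C/m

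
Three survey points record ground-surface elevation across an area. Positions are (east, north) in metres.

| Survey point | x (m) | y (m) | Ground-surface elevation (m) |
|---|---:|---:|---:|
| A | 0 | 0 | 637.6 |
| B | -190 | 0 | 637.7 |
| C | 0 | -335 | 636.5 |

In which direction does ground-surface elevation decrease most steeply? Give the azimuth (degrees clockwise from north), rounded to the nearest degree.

171°

∂z/∂x = (637.7 − 637.6) / (-190 − 0) = -0.0005263
∂z/∂y = (636.5 − 637.6) / (-335 − 0) = +0.003284
Steepest decrease is along −∇f: components (+0.0005263 E, -0.003284 N).
Azimuth = atan2(+0.0005263, -0.003284) = 170.9° ≈ 171°.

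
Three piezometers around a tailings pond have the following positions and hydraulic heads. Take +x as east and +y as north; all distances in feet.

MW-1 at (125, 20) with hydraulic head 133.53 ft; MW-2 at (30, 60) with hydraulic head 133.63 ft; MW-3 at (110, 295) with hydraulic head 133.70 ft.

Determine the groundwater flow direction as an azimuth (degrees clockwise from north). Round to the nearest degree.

125°

With h = a·x + b·y + c and MW-1 as origin, the differences give:
  (-95)·a + 40·b = +0.10
  (-15)·a + 275·b = +0.17
Eliminate b (×275 and ×40, subtract): -25525·a = 20.700 → a = ∂h/∂x = -0.0008110
Back-substitute: b = ∂h/∂y = +0.0005739.
Flow direction (−∇h) has components (+0.0008110 E, -0.0005739 N).
Azimuth = atan2(E, N) = atan2(+0.0008110, -0.0005739) = 125.3° ≈ 125°.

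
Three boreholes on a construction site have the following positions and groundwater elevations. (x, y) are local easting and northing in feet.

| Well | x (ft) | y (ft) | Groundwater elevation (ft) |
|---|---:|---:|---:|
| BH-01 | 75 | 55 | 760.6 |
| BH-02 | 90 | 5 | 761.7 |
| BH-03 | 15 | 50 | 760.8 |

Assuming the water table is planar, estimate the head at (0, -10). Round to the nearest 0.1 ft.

762.2 ft

Three-point gradient (reference BH-01): Δ to BH-02 = (15, -50, +1.1), Δ to BH-03 = (-60, -5, +0.2).
∂h/∂x = -0.001463, ∂h/∂y = -0.02244 (det = -3075).
h(0, -10) = 760.6 + (-0.001463)·(-75) + (-0.02244)·(-65) = 760.6 +0.110 +1.459 = 762.168 ft.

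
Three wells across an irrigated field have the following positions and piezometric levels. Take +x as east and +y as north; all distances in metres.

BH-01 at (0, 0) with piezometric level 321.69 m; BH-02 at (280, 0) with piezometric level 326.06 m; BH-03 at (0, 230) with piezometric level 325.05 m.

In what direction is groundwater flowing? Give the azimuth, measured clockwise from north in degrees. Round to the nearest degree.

227°

∂h/∂x = (326.06 − 321.69) / (280 − 0) = +0.01561
∂h/∂y = (325.05 − 321.69) / (230 − 0) = +0.01461
Flow direction (−∇h) has components (-0.01561 E, -0.01461 N).
Azimuth = atan2(E, N) = atan2(-0.01561, -0.01461) = 226.9° ≈ 227°.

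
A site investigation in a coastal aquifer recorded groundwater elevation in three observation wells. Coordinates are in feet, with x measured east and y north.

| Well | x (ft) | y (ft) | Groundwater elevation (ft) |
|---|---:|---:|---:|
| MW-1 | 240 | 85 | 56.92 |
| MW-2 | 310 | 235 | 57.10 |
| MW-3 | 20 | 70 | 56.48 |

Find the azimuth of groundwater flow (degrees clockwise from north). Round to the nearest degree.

262°

Taking MW-1 as reference: MW-2−MW-1 = (70, 150, +0.18); MW-3−MW-1 = (-220, -15, -0.44).
Solve a·Δx + b·Δy = Δh: det = 70·(-15) − (-220)·150 = 31950.
∂h/∂x = [(+0.18)·(-15) − (-0.44)·150] / 31950 = +0.001981
∂h/∂y = [70·(-0.44) − (-220)·(+0.18)] / 31950 = +0.0002754
Flow direction (−∇h) has components (-0.001981 E, -0.0002754 N).
Azimuth = atan2(E, N) = atan2(-0.001981, -0.0002754) = 262.1° ≈ 262°.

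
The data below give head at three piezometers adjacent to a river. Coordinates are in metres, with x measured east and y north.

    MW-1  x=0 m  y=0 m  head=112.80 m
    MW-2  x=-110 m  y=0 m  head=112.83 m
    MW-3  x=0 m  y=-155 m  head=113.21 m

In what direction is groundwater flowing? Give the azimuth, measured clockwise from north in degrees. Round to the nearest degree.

006°

∂h/∂x = (112.83 − 112.80) / (-110 − 0) = -0.0002727
∂h/∂y = (113.21 − 112.80) / (-155 − 0) = -0.002645
Flow direction (−∇h) has components (+0.0002727 E, +0.002645 N).
Azimuth = atan2(E, N) = atan2(+0.0002727, +0.002645) = 5.9° ≈ 006°.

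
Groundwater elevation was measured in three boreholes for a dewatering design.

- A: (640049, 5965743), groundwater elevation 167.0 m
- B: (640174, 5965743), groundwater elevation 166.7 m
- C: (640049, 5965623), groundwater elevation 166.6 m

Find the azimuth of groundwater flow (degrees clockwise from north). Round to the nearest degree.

∂h/∂x = (166.7 − 167.0) / (640174 − 640049) = -0.002400
∂h/∂y = (166.6 − 167.0) / (5965623 − 5965743) = +0.003333
Flow direction (−∇h) has components (+0.002400 E, -0.003333 N).
Azimuth = atan2(E, N) = atan2(+0.002400, -0.003333) = 144.2° ≈ 144°.

144°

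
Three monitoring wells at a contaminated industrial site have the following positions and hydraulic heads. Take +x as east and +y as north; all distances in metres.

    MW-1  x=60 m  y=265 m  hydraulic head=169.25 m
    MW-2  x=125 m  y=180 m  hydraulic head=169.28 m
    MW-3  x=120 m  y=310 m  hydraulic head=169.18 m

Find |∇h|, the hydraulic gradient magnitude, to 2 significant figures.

Three-point gradient (reference MW-1): Δ to MW-2 = (65, -85, +0.03), Δ to MW-3 = (60, 45, -0.07).
∂h/∂x = -0.0005732, ∂h/∂y = -0.0007913 (det = 8025).
|∇h| = √(-0.0005732² + -0.0007913²) = 0.0009771

0.00098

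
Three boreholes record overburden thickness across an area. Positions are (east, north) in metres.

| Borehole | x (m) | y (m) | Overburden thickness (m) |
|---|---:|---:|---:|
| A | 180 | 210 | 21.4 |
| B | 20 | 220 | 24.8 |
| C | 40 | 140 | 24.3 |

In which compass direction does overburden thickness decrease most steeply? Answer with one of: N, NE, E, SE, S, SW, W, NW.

With d = a·x + b·y + c and A as origin, the differences give:
  (-160)·a + 10·b = +3.4
  (-140)·a + (-70)·b = +2.9
Eliminate b (×(-70) and ×10, subtract): 12600·a = -267.00 → a = ∂d/∂x = -0.02119
Back-substitute: b = ∂d/∂y = +0.0009524.
Steepest decrease is along −∇f = (+0.02119 E, -0.0009524 N) → east.

E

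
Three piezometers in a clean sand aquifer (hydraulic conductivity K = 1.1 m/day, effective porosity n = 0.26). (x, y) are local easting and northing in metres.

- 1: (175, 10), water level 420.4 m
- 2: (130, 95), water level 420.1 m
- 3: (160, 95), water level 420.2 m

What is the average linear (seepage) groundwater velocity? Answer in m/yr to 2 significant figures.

5.8 m/yr

With h = a·x + b·y + c and 1 as origin, the differences give:
  (-45)·a + 85·b = -0.3
  (-15)·a + 85·b = -0.2
Eliminate b (×85 and ×85, subtract): -2550·a = -8.50 → a = ∂h/∂x = +0.003333
Back-substitute: b = ∂h/∂y = -0.001765.
|∇h| = √(0.003333² + -0.001765²) = 0.003771
Seepage velocity v = K·i/n = 1.1 × 0.003771 / 0.26 = 0.01595 m/day = 5.826 m/yr.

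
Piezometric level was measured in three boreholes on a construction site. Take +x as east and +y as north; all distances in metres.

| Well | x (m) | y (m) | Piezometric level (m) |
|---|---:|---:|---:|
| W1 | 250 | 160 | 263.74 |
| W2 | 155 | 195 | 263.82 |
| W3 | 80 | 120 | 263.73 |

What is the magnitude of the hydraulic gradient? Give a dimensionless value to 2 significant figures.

With h = a·x + b·y + c and W1 as origin, the differences give:
  (-95)·a + 35·b = +0.08
  (-170)·a + (-40)·b = -0.01
Eliminate b (×(-40) and ×35, subtract): 9750·a = -2.850 → a = ∂h/∂x = -0.0002923
Back-substitute: b = ∂h/∂y = +0.001492.
|∇h| = √(-0.0002923² + 0.001492²) = 0.00152

0.0015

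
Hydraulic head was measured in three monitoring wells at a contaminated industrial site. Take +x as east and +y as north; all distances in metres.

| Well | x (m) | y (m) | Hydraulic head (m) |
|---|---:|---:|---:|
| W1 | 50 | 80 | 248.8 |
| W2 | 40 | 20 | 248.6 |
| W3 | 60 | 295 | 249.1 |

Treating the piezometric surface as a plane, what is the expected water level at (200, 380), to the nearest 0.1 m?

251.4 m

With h = a·x + b·y + c and W1 as origin, the differences give:
  (-10)·a + (-60)·b = -0.2
  10·a + 215·b = +0.3
Eliminate b (×215 and ×(-60), subtract): -1550·a = -25.00 → a = ∂h/∂x = +0.01613
Back-substitute: b = ∂h/∂y = +0.0006452.
h(200, 380) = 248.8 + (+0.01613)·(150) + (+0.0006452)·(300) = 248.8 +2.419 +0.194 = 251.413 m.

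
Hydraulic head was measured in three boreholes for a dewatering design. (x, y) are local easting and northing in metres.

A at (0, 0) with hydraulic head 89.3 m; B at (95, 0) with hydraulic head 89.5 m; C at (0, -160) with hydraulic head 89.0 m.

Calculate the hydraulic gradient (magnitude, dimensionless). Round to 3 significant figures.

0.00282

∂h/∂x = (89.5 − 89.3) / (95 − 0) = +0.002105
∂h/∂y = (89.0 − 89.3) / (-160 − 0) = +0.001875
|∇h| = √(0.002105² + 0.001875²) = 0.002819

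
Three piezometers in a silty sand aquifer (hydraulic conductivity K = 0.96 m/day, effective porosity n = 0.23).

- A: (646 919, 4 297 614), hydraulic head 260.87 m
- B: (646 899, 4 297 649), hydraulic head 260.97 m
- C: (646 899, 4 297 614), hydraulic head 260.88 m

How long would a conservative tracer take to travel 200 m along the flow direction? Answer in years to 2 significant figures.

With h = a·x + b·y + c and A as origin, the differences give:
  (-20)·a + 35·b = +0.10
  (-20)·a + 0·b = +0.01
Eliminate b (×0 and ×35, subtract): 700·a = -0.350 → a = ∂h/∂x = -0.0005000
Back-substitute: b = ∂h/∂y = +0.002571.
|∇h| = √(-0.0005000² + 0.002571²) = 0.002619
Seepage velocity v = K·i/n = 0.96 × 0.002619 / 0.23 = 0.01093 m/day.
t = 200 / 0.01093 = 1.83e+04 days = 50.1 years.

50 years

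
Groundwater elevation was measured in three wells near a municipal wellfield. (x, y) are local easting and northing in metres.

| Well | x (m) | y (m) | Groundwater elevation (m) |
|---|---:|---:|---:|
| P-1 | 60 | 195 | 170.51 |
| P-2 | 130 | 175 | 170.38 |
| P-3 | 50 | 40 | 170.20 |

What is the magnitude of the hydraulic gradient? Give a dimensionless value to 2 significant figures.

0.0024

Taking P-1 as reference: P-2−P-1 = (70, -20, -0.13); P-3−P-1 = (-10, -155, -0.31).
Determinant of the coordinate differences = 70·(-155) − (-10)·(-20) = -11050.
∂h/∂x = [(-0.13)·(-155) − (-0.31)·(-20)] / -11050 = -0.001262
∂h/∂y = [70·(-0.31) − (-10)·(-0.13)] / -11050 = +0.002081
|∇h| = √(-0.001262² + 0.002081²) = 0.002434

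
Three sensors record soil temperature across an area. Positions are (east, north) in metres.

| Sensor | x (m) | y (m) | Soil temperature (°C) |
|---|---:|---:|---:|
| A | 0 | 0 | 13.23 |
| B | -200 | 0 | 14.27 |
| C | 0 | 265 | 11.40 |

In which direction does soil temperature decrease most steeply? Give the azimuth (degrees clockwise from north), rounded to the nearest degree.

037°

∂T/∂x = (14.27 − 13.23) / (-200 − 0) = -0.005200
∂T/∂y = (11.40 − 13.23) / (265 − 0) = -0.006906
Steepest decrease is along −∇f: components (+0.005200 E, +0.006906 N).
Azimuth = atan2(+0.005200, +0.006906) = 37.0° ≈ 037°.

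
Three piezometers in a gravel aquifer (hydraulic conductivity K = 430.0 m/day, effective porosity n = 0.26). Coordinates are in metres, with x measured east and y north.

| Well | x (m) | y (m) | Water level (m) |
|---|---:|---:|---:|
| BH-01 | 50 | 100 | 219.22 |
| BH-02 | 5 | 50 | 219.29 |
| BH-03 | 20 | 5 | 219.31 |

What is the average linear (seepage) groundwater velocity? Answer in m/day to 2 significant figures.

With h = a·x + b·y + c and BH-01 as origin, the differences give:
  (-45)·a + (-50)·b = +0.07
  (-30)·a + (-95)·b = +0.09
Eliminate b (×(-95) and ×(-50), subtract): 2775·a = -2.150 → a = ∂h/∂x = -0.0007748
Back-substitute: b = ∂h/∂y = -0.0007027.
|∇h| = √(-0.0007748² + -0.0007027²) = 0.001046
Seepage velocity v = K·i/n = 430.0 × 0.001046 / 0.26 = 1.73 m/day.

1.7 m/day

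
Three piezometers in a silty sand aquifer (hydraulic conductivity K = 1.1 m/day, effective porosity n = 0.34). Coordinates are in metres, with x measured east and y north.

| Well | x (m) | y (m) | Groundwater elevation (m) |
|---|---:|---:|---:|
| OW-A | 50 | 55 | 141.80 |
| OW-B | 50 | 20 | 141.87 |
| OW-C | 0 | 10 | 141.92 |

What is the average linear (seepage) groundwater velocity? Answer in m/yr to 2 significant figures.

2.5 m/yr

With h = a·x + b·y + c and OW-A as origin, the differences give:
  0·a + (-35)·b = +0.07
  (-50)·a + (-45)·b = +0.12
Eliminate b (×(-45) and ×(-35), subtract): -1750·a = 1.050 → a = ∂h/∂x = -0.0006000
Back-substitute: b = ∂h/∂y = -0.002000.
|∇h| = √(-0.0006000² + -0.002000²) = 0.002088
Seepage velocity v = K·i/n = 1.1 × 0.002088 / 0.34 = 0.006755 m/day = 2.467 m/yr.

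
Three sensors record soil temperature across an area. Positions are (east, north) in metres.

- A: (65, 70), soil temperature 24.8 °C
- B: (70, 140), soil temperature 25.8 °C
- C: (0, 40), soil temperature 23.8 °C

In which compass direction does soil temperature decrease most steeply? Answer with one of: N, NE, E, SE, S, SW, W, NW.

With T = a·x + b·y + c and A as origin, the differences give:
  5·a + 70·b = +1.0
  (-65)·a + (-30)·b = -1.0
Eliminate b (×(-30) and ×70, subtract): 4400·a = 40.00 → a = ∂T/∂x = +0.009091
Back-substitute: b = ∂T/∂y = +0.01364.
Steepest decrease is along −∇f = (-0.009091 E, -0.01364 N) → southwest.

SW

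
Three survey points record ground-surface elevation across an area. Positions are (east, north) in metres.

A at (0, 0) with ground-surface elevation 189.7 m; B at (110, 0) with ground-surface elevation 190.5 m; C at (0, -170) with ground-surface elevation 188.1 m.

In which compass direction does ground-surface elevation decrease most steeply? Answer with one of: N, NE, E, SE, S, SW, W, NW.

∂z/∂x = (190.5 − 189.7) / (110 − 0) = +0.007273
∂z/∂y = (188.1 − 189.7) / (-170 − 0) = +0.009412
Steepest decrease is along −∇f = (-0.007273 E, -0.009412 N) → southwest.

SW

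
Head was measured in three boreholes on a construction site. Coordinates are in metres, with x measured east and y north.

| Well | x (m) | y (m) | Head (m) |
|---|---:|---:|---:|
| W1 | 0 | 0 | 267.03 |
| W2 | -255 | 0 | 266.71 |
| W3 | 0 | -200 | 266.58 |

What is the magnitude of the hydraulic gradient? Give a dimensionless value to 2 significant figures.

∂h/∂x = (266.71 − 267.03) / (-255 − 0) = +0.001255
∂h/∂y = (266.58 − 267.03) / (-200 − 0) = +0.002250
|∇h| = √(0.001255² + 0.002250²) = 0.002576

0.0026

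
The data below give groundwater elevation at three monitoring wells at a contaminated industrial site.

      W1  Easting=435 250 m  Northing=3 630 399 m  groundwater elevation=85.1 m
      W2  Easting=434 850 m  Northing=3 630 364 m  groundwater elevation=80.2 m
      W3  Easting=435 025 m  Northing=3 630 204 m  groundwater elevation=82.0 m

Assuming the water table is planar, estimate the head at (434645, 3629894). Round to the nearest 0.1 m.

76.8 m

Taking W1 as reference: W2−W1 = (-400, -35, -4.9); W3−W1 = (-225, -195, -3.1).
Solve a·Δx + b·Δy = Δh: det = (-400)·(-195) − (-225)·(-35) = 70125.
∂h/∂x = [(-4.9)·(-195) − (-3.1)·(-35)] / 70125 = +0.01208
∂h/∂y = [(-400)·(-3.1) − (-225)·(-4.9)] / 70125 = +0.001961
h(434645, 3629894) = 85.1 + (+0.01208)·(-605) + (+0.001961)·(-505) = 85.1 -7.307 -0.990 = 76.802 m.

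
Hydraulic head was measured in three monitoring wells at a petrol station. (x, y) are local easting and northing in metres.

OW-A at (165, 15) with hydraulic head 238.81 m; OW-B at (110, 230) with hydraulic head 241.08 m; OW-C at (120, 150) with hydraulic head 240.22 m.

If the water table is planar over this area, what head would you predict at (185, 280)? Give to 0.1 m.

241.7 m

Taking OW-A as reference: OW-B−OW-A = (-55, 215, +2.27); OW-C−OW-A = (-45, 135, +1.41).
Determinant of the coordinate differences = (-55)·135 − (-45)·215 = 2250.
∂h/∂x = [(+2.27)·135 − (+1.41)·215] / 2250 = +0.001467
∂h/∂y = [(-55)·(+1.41) − (-45)·(+2.27)] / 2250 = +0.01093
h(185, 280) = 238.81 + (+0.001467)·(20) + (+0.01093)·(265) = 238.81 +0.029 +2.897 = 241.737 m.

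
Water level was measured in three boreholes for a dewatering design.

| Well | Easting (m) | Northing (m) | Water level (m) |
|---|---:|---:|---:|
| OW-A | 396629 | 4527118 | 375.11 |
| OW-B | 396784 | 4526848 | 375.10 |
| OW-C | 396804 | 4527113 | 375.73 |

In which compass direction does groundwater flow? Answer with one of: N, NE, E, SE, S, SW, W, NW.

Taking OW-A as reference: OW-B−OW-A = (155, -270, -0.01); OW-C−OW-A = (175, -5, +0.62).
Solve a·Δx + b·Δy = Δh: det = 155·(-5) − 175·(-270) = 46475.
∂h/∂x = [(-0.01)·(-5) − (+0.62)·(-270)] / 46475 = +0.003603
∂h/∂y = [155·(+0.62) − 175·(-0.01)] / 46475 = +0.002105
Flow = −∇h = (-0.003603 east, -0.002105 north), which points southwest.

SW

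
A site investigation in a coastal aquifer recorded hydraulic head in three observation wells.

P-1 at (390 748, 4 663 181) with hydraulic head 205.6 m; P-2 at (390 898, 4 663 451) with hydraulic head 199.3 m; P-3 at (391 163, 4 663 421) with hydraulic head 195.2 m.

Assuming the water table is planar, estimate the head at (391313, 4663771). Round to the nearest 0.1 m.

Differences from P-1: to P-2 (Δx, Δy, Δh) = (150, 270, -6.3); to P-3 = (415, 240, -10.4).
Solve a·Δx + b·Δy = Δh: det = 150·240 − 415·270 = -76050.
∂h/∂x = [(-6.3)·240 − (-10.4)·270] / -76050 = -0.01704
∂h/∂y = [150·(-10.4) − 415·(-6.3)] / -76050 = -0.01387
h(391313, 4663771) = 205.6 + (-0.01704)·(565) + (-0.01387)·(590) = 205.6 -9.628 -8.181 = 187.791 m.

187.8 m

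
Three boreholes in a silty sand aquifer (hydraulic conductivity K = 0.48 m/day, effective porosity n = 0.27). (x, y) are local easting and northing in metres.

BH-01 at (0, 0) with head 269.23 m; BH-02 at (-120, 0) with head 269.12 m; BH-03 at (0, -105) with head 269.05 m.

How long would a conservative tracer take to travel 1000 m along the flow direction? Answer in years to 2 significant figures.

790 years

∂h/∂x = (269.12 − 269.23) / (-120 − 0) = +0.0009167
∂h/∂y = (269.05 − 269.23) / (-105 − 0) = +0.001714
|∇h| = √(0.0009167² + 0.001714²) = 0.001944
Seepage velocity v = K·i/n = 0.48 × 0.001944 / 0.27 = 0.003456 m/day.
t = 1000 / 0.003456 = 2.894e+05 days = 792 years.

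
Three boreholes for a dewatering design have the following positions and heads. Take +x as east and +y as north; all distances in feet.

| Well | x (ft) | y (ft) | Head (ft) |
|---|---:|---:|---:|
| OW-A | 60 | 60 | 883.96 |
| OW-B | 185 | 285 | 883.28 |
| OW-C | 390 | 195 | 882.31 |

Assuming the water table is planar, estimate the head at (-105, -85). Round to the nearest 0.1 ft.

Differences from OW-A: to OW-B (Δx, Δy, Δh) = (125, 225, -0.68); to OW-C = (330, 135, -1.65).
Determinant of the coordinate differences = 125·135 − 330·225 = -57375.
∂h/∂x = [(-0.68)·135 − (-1.65)·225] / -57375 = -0.004871
∂h/∂y = [125·(-1.65) − 330·(-0.68)] / -57375 = -0.0003163
h(-105, -85) = 883.96 + (-0.004871)·(-165) + (-0.0003163)·(-145) = 883.96 +0.804 +0.046 = 884.810 ft.

884.8 ft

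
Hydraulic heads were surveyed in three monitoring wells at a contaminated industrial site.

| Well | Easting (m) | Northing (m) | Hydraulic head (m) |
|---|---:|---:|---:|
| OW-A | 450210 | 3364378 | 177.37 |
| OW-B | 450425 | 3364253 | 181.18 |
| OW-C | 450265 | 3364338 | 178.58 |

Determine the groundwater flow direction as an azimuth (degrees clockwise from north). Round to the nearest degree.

Three-point gradient (reference OW-A): Δ to OW-B = (215, -125, +3.81), Δ to OW-C = (55, -40, +1.21).
∂h/∂x = +0.0006667, ∂h/∂y = -0.02933 (det = -1725).
Flow direction (−∇h) has components (-0.0006667 E, +0.02933 N).
Azimuth = atan2(E, N) = atan2(-0.0006667, +0.02933) = 358.7° ≈ 359°.

359°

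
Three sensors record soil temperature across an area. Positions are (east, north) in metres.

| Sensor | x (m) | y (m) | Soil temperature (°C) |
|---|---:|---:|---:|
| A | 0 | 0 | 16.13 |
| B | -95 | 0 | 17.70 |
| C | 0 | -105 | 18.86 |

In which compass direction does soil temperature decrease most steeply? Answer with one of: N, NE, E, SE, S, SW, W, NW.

NE

∂T/∂x = (17.70 − 16.13) / (-95 − 0) = -0.01653
∂T/∂y = (18.86 − 16.13) / (-105 − 0) = -0.02600
Steepest decrease is along −∇f = (+0.01653 E, +0.02600 N) → northeast.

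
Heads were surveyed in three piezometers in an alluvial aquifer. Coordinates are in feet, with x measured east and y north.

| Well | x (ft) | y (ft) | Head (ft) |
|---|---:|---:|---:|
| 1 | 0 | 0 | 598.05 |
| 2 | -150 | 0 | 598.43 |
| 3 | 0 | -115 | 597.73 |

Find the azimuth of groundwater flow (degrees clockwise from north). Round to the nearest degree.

∂h/∂x = (598.43 − 598.05) / (-150 − 0) = -0.002533
∂h/∂y = (597.73 − 598.05) / (-115 − 0) = +0.002783
Flow direction (−∇h) has components (+0.002533 E, -0.002783 N).
Azimuth = atan2(E, N) = atan2(+0.002533, -0.002783) = 137.7° ≈ 138°.

138°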